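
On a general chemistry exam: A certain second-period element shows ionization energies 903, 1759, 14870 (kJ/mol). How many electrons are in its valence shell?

2

Look for the largest jump between consecutive ionization energies: IE3/IE2 ≈ 8.5, far larger than any earlier ratio.
That jump marks the point where a core electron is being removed. So the atom has 2 valence electrons.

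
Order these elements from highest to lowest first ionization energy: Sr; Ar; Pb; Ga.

Ar > Pb > Ga > Sr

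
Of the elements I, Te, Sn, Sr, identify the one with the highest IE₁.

I

IE₁ increases left→right with effective nuclear charge and decreases top→bottom as the valence shell moves farther out.
All lie in period 5, so first ionization energy increases left to right.
The highest IE₁ among these belongs to I.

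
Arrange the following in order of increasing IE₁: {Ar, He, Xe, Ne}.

Xe, Ar, Ne, He

First ionization energy rises across a period (greater Z_eff holds electrons more tightly) and falls down a group (valence electrons are farther from the nucleus).
All are in group 18, so first ionization energy increases up the group.
So from lowest to highest: Xe < Ar < Ne < He.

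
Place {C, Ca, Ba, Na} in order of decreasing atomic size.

C is in period 2, group 14; Na is in period 3, group 1; Ca is in period 4, group 2; Ba is in period 6, group 2.
Across a period the added protons contract the valence shell; down a group each new principal shell makes the atom larger.
Neither a single period nor a single group — weigh both effects.
Na > C: both effects reinforce here, so Na is clearly the larger of the two.
Ca > Na: period and group pull opposite ways; the down-group shift dominates (171 vs 155 pm).
Ba > Ca: Ba sits below Ca in group 2, so the down-group effect alone puts Ba larger.
For reference (pm): C 75, Na 155, Ca 171, Ba 196.
So from largest to smallest: Ba > Ca > Na > C.

Ba, Ca, Na, C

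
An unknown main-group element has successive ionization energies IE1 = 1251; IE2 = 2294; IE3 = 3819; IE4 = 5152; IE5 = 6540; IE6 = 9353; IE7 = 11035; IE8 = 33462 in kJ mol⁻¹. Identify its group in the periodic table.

Look for the largest jump between consecutive ionization energies: IE8/IE7 ≈ 3.0, far larger than any earlier ratio.
That jump marks the point where a core electron is being removed. So the atom has 7 valence electrons.
A main-group element with 7 valence electrons is in group 17.

Group 17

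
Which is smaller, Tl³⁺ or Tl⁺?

Both ions have Z = 81 protons, but Tl³⁺ has lost more electrons, so its remaining electrons feel a larger effective nuclear charge per electron and are pulled in more tightly.
Higher positive charge → smaller ion, so Tl⁺ > Tl³⁺.

Tl³⁺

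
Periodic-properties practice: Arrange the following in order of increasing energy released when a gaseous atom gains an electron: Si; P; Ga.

Ga, P, Si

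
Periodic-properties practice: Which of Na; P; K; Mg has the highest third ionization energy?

Mg

The third ionization energy removes an electron from the +2 ion. For each element: Na²⁺ is already 1 electron into the core; P²⁺ still has 3 valence electrons; K²⁺ is already 1 electron into the core; Mg²⁺ is the bare [Ne] core.
Core electrons are held far more tightly than valence electrons, so K, Na and Mg top the IE_3 order.
Tabulated IE_3 (kJ/mol): Na 6910, P 2914, K 4420, Mg 7733.
Overall IE_3 order: P < K < Na < Mg.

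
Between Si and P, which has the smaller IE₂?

IE_2 is the cost of taking one more electron from the +1 cation: Si⁺ still has 3 valence electrons; P⁺ still has 4 valence electrons.
All are still removing valence electrons, so compare the +1 ions as you would atoms: IE_2 generally rises across a period (higher Z_eff) and falls down a group (larger shell), subject to the usual subshell exceptions.
Valence configurations: Si⁺ [Ne]3s²3p¹, P⁺ [Ne]3s²3p².
The numbers (kJ/mol): Si 1577, P 1907.
Overall IE_2 order: Si < P.

Si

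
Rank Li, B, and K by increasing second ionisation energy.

After 1 electron has been removed, what remains? Li⁺ is the bare [He] core; B⁺ still has 2 valence electrons; K⁺ is the bare [Ar] core.
Pulling an electron out of a noble-gas core costs far more than removing a remaining valence electron, so K and Li sit at the high end of IE_2.
Tabulated IE_2 (kJ/mol): Li 7298, B 2427, K 3052.
So the second ionization energies run B < K < Li.

B < K < Li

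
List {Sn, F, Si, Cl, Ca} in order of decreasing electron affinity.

Cl > F > Si > Sn > Ca

F is in period 2, group 17; Si is in period 3, group 14; Cl is in period 3, group 17; Ca is in period 4, group 2; Sn is in period 5, group 14.
Electron affinity generally becomes more exothermic across a period toward the halogens and less exothermic down a group.
Neither a single period nor a single group — weigh both effects.
Sn > Ca: period and group pull opposite ways; the across-period shift dominates (107 vs 2 kJ/mol).
Si > Sn: Si sits above Sn in group 14, so the down-group effect alone puts Si higher.
F > Si: both effects reinforce here, so F is clearly the higher of the two.
Cl > F: this pair runs against the simple trend — see the exception note.
Note the exception: Cl has a higher electron affinity than F, contrary to the simple trend — F's small 2p subshell makes the incoming electron feel strong e⁻–e⁻ repulsion, so Cl actually releases more energy on gaining an electron.
For reference (kJ/mol): F 328, Si 134, Cl 349, Ca 2, Sn 107.
So from highest to lowest: Cl > F > Si > Sn > Ca.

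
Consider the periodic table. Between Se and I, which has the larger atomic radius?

Radius decreases left→right (rising Z_eff, same n) and increases top→bottom (higher n).
A diagonal step moves right (one effect) and down (the opposite effect) at once.
I > Se: period and group pull opposite ways; the down-group shift dominates (133 vs 116 pm).
For reference (pm): Se 116, I 133.
So I has the larger atomic radius (I > Se).

I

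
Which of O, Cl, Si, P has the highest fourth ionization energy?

O

After 3 electrons have been removed, what remains? O³⁺ still has 3 valence electrons; Cl³⁺ still has 4 valence electrons; Si³⁺ still has 1 valence electron; P³⁺ still has 2 valence electrons.
All are still removing valence electrons, so compare the +3 ions as you would atoms: IE_4 generally rises across a period (higher Z_eff) and falls down a group (larger shell), subject to the usual subshell exceptions.
Valence configurations: O³⁺ [He]2s²2p¹, Cl³⁺ [Ne]3s²3p², Si³⁺ [Ne]3s¹, P³⁺ [Ne]3s².
Tabulated IE_4 (kJ/mol): O 7469, Cl 5159, Si 4356, P 4964.
So the fourth ionization energies run Si < P < Cl < O.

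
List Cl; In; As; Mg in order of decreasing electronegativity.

Atoms toward the upper right of the periodic table pull bonding electrons most strongly.
These span different periods and groups, so the two trends combine.
In > Mg: the two effects oppose for this pair; the across-period effect wins (1.78 vs 1.31).
As > In: both effects reinforce here, so As is clearly the higher of the two.
Cl > As: relative to As, both the across-period and down-group shifts push Cl's electronegativity up.
Tabulated electronegativity (Pauling): Mg 1.31, Cl 3.16, As 2.18, In 1.78.
So from highest to lowest: Cl > As > In > Mg.

Cl, As, In, Mg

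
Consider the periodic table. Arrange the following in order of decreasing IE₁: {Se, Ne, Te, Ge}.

Ne, Se, Te, Ge

Ne is in period 2, group 18; Ge is in period 4, group 14; Se is in period 4, group 16; Te is in period 5, group 16.
IE₁ increases left→right with effective nuclear charge and decreases top→bottom as the valence shell moves farther out.
These span different periods and groups, so the two trends combine.
Te > Ge: period and group pull opposite ways; the across-period shift dominates (869 vs 762 kJ/mol).
Se > Te: they share group 16; the group trend gives Se the larger value.
Ne > Se: both effects reinforce here, so Ne is clearly the higher of the two.
Tabulated first ionization energy (kJ/mol): Ne 2081, Ge 762, Se 941, Te 869.
So from highest to lowest: Ne > Se > Te > Ge.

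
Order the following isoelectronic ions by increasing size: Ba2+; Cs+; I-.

All of these have 54 electrons, so size is governed by nuclear charge alone: the more protons, the stronger the pull on the same electron cloud, and the smaller the ion.
Nuclear charges: Ba2+ (Z=56), Cs+ (Z=55), I- (Z=53).
Smallest to largest: Ba2+ < Cs+ < I-.

Ba2+, Cs+, I-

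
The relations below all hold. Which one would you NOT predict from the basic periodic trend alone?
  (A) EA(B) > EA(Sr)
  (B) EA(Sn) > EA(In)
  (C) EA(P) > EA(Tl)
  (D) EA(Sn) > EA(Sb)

(D)

The general trend: electron affinity increases across a period and decreases down a group.
(A) B (period 2, group 13) vs Sr (period 5, group 2): the stated order agrees with the simple trend.
(B) Sn (period 5, group 14) vs In (period 5, group 13): the stated order agrees with the simple trend.
(C) P (period 3, group 15) vs Tl (period 6, group 13): the stated order agrees with the simple trend.
(D) Sn (period 5, group 14) vs Sb (period 5, group 15): the stated order contradicts the simple trend.
The exception is (D): adding an electron to Sb's half-filled 5p³ is unfavourable, so Sn has the more exothermic EA.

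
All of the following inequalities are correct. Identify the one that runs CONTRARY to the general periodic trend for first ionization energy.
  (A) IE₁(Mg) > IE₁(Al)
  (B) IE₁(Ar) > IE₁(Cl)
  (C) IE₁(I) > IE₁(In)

The general trend: first ionization energy increases across a period and decreases down a group.
(A) Mg (period 3, group 2) vs Al (period 3, group 13): the stated order contradicts the simple trend.
(B) Ar (period 3, group 18) vs Cl (period 3, group 17): the stated order agrees with the simple trend.
(C) I (period 5, group 17) vs In (period 5, group 13): the stated order agrees with the simple trend.
The exception is (A): Al's single 3p electron is easier to remove than one from Mg's filled 3s².

(A)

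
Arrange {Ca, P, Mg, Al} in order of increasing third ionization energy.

Al, P, Ca, Mg

Consider each +2 ion: Ca²⁺ is the bare [Ar] core; P²⁺ still has 3 valence electrons; Mg²⁺ is the bare [Ne] core; Al²⁺ still has 1 valence electron.
Breaking into a closed-shell core is much more expensive than removing a leftover valence electron — Ca and Mg have the largest IE_3 here.
Valence configurations: P²⁺ [Ne]3s²3p¹, Al²⁺ [Ne]3s¹.
Approximate IE_3 values (kJ/mol): Ca 4912, P 2914, Mg 7733, Al 2745.
Overall IE_3 order: Al < P < Ca < Mg.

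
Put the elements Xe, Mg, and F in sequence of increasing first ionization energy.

F is in period 2, group 17; Mg is in period 3, group 2; Xe is in period 5, group 18.
IE₁ increases left→right with effective nuclear charge and decreases top→bottom as the valence shell moves farther out.
Neither a single period nor a single group — weigh both effects.
Xe > Mg: period and group pull opposite ways; the across-period shift dominates (1170 vs 738 kJ/mol).
F > Xe: the two effects oppose for this pair; the down-group effect wins (1681 vs 1170 kJ/mol).
Tabulated first ionization energy (kJ/mol): F 1681, Mg 738, Xe 1170.
So from lowest to highest: Mg < Xe < F.

Mg < Xe < F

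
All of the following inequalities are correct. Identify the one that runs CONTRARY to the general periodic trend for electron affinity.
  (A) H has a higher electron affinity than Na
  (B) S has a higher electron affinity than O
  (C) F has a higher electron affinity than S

The general trend: electron affinity increases across a period and decreases down a group.
(A) H (period 1, group 1) vs Na (period 3, group 1): the stated order agrees with the simple trend.
(B) S (period 3, group 16) vs O (period 2, group 16): the stated order contradicts the simple trend.
(C) F (period 2, group 17) vs S (period 3, group 16): the stated order agrees with the simple trend.
The exception is (B): the compact 2p subshell of O repels the added electron more than S's larger 3p does.

(B)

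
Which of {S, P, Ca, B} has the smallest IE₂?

The second ionization energy removes an electron from the +1 ion. For each element: S⁺ still has 5 valence electrons; P⁺ still has 4 valence electrons; Ca⁺ still has 1 valence electron; B⁺ still has 2 valence electrons.
All are still removing valence electrons, so compare the +1 ions as you would atoms: IE_2 generally rises across a period (higher Z_eff) and falls down a group (larger shell), subject to the usual subshell exceptions.
Valence configurations: S⁺ [Ne]3s²3p³, P⁺ [Ne]3s²3p², Ca⁺ [Ar]4s¹, B⁺ [He]2s².
The numbers (kJ/mol): S 2252, P 1907, Ca 1145, B 2427.
Hence IE_2: Ca < P < S < B.

Ca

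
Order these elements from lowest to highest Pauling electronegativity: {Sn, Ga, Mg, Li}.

Li is in period 2, group 1; Mg is in period 3, group 2; Ga is in period 4, group 13; Sn is in period 5, group 14.
Smaller atoms with higher effective nuclear charge are more electronegative.
A diagonal step moves right (one effect) and down (the opposite effect) at once.
Mg > Li: the two effects oppose for this pair; the across-period effect wins (1.31 vs 0.98).
Ga > Mg: the two effects oppose for this pair; the across-period effect wins (1.81 vs 1.31).
Sn > Ga: period and group pull opposite ways; the across-period shift dominates (1.96 vs 1.81).
For reference (Pauling): Li 0.98, Mg 1.31, Ga 1.81, Sn 1.96.
So from lowest to highest: Li < Mg < Ga < Sn.

Li < Mg < Ga < Sn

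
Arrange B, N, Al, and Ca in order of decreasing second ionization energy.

N > B > Al > Ca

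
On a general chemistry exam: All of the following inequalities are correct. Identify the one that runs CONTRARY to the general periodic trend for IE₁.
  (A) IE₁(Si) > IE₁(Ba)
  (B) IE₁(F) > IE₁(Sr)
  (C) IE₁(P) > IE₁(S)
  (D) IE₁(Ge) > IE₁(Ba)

(C)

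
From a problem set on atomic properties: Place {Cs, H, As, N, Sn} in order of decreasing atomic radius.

Cs > Sn > As > N > H

Across a period the added protons contract the valence shell; down a group each new principal shell makes the atom larger.
Neither a single period nor a single group — weigh both effects.
N > H: period and group pull opposite ways; the down-group shift dominates (71 vs 32 pm).
As > N: As sits below N in group 15, so the down-group effect alone puts As larger.
Sn > As: relative to As, both the across-period and down-group shifts push Sn's atomic radius up.
Cs > Sn: both effects reinforce here, so Cs is clearly the larger of the two.
Tabulated atomic radius (pm): H 32, N 71, As 121, Sn 140, Cs 232.
So from largest to smallest: Cs > Sn > As > N > H.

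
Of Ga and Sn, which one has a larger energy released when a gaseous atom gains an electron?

Sn

Ga is in period 4, group 13; Sn is in period 5, group 14.
EA tends to increase across a period and decrease down a group, though the pattern is less regular than for IE or radius.
A diagonal step moves right (one effect) and down (the opposite effect) at once.
Sn > Ga: period and group pull opposite ways; the across-period shift dominates (107 vs 29 kJ/mol).
Tabulated electron affinity (kJ/mol): Ga 29, Sn 107.
So Sn has the larger energy released when a gaseous atom gains an electron (Sn > Ga).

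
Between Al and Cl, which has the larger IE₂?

Cl

Consider each +1 ion: Al⁺ still has 2 valence electrons; Cl⁺ still has 6 valence electrons.
All are still removing valence electrons, so compare the +1 ions as you would atoms: IE_2 generally rises across a period (higher Z_eff) and falls down a group (larger shell), subject to the usual subshell exceptions.
Valence configurations: Al⁺ [Ne]3s², Cl⁺ [Ne]3s²3p⁴.
Approximate IE_2 values (kJ/mol): Al 1817, Cl 2298.
Hence IE_2: Al < Cl.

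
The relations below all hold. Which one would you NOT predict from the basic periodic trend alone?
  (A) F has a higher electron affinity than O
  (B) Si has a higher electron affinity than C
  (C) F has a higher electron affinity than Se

The general trend: electron affinity increases across a period and decreases down a group.
(A) F (period 2, group 17) vs O (period 2, group 16): the stated order agrees with the simple trend.
(B) Si (period 3, group 14) vs C (period 2, group 14): the stated order contradicts the simple trend.
(C) F (period 2, group 17) vs Se (period 4, group 16): the stated order agrees with the simple trend.
The exception is (B): Si's larger, more diffuse 3p orbitals accept an added electron slightly more readily than C's compact 2p.

(B)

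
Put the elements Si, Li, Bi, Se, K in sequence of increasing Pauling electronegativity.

K < Li < Si < Bi < Se

Atoms toward the upper right of the periodic table pull bonding electrons most strongly.
Neither a single period nor a single group — weigh both effects.
Li > K: they share group 1; the group trend gives Li the larger value.
Si > Li: the two effects oppose for this pair; the across-period effect wins (1.90 vs 0.98).
Bi > Si: the two effects oppose for this pair; the across-period effect wins (2.02 vs 1.90).
Se > Bi: both effects reinforce here, so Se is clearly the higher of the two.
Approximate values (Pauling): Li 0.98, Si 1.90, K 0.82, Se 2.55, Bi 2.02.
So from lowest to highest: K < Li < Si < Bi < Se.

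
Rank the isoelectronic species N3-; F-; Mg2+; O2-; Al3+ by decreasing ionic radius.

N3-, O2-, F-, Mg2+, Al3+

All of these have 10 electrons, so size is governed by nuclear charge alone: the more protons, the stronger the pull on the same electron cloud, and the smaller the ion.
Nuclear charges: Al3+ (Z=13), Mg2+ (Z=12), F- (Z=9), O2- (Z=8), N3- (Z=7).
Largest to smallest: N3- > O2- > F- > Mg2+ > Al3+.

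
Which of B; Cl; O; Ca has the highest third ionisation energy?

O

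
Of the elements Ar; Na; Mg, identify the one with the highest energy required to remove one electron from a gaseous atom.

Ar

Na is in period 3, group 1; Mg is in period 3, group 2; Ar is in period 3, group 18.
First ionization energy rises across a period (greater Z_eff holds electrons more tightly) and falls down a group (valence electrons are farther from the nucleus).
All lie in period 3, so first ionization energy increases left to right.
The highest energy required to remove one electron from a gaseous atom among these belongs to Ar.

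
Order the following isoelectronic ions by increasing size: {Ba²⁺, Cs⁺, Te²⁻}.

Ba²⁺, Cs⁺, Te²⁻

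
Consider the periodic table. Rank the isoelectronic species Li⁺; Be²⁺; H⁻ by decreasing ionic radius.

H⁻ > Li⁺ > Be²⁺

All of these have 2 electrons, so size is governed by nuclear charge alone: the more protons, the stronger the pull on the same electron cloud, and the smaller the ion.
Nuclear charges: Be²⁺ (Z=4), Li⁺ (Z=3), H⁻ (Z=1).
Largest to smallest: H⁻ > Li⁺ > Be²⁺.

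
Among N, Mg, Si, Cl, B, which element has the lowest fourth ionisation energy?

Si

After 3 electrons have been removed, what remains? N³⁺ still has 2 valence electrons; Mg³⁺ is already 1 electron into the core; Si³⁺ still has 1 valence electron; Cl³⁺ still has 4 valence electrons; B³⁺ is the bare [He] core.
Core electrons are held far more tightly than valence electrons, so Mg and B top the IE_4 order.
Valence configurations: N³⁺ [He]2s², Si³⁺ [Ne]3s¹, Cl³⁺ [Ne]3s²3p².
The numbers (kJ/mol): N 7475, Mg 10543, Si 4356, Cl 5159, B 25026.
Overall IE_4 order: Si < Cl < N < Mg < B.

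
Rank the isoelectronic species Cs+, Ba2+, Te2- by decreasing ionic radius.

All of these have 54 electrons, so size is governed by nuclear charge alone: the more protons, the stronger the pull on the same electron cloud, and the smaller the ion.
Nuclear charges: Ba2+ (Z=56), Cs+ (Z=55), Te2- (Z=52).
Largest to smallest: Te2- > Cs+ > Ba2+.

Te2-, Cs+, Ba2+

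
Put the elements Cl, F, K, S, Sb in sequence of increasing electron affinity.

Adding an electron releases more energy for atoms nearer the top right (short of the noble gases).
These span different periods and groups, so the two trends combine.
Sb > K: period and group pull opposite ways; the across-period shift dominates (103 vs 48 kJ/mol).
S > Sb: both effects reinforce here, so S is clearly the higher of the two.
F > S: both effects reinforce here, so F is clearly the higher of the two.
Cl > F: this pair runs against the simple trend — see the exception note.
Note the exception: Cl has a higher electron affinity than F, contrary to the simple trend — F's small 2p subshell makes the incoming electron feel strong e⁻–e⁻ repulsion, so Cl actually releases more energy on gaining an electron.
Tabulated electron affinity (kJ/mol): F 328, S 200, Cl 349, K 48, Sb 103.
So from lowest to highest: K < Sb < S < F < Cl.

K, Sb, S, F, Cl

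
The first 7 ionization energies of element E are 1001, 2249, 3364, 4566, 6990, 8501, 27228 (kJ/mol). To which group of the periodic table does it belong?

Group 16

Look for the largest jump between consecutive ionization energies: IE7/IE6 ≈ 3.2, far larger than any earlier ratio.
That jump marks the point where a core electron is being removed. So the atom has 6 valence electrons.
A main-group element with 6 valence electrons is in group 16.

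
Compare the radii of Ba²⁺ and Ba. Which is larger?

Forming Ba²⁺ removes 2 electrons from Ba. Fewer electrons for the same nuclear charge means less shielding and a higher Z_eff on the remaining electrons, and for main-group metals the entire outer shell is lost.
A cation is smaller than its parent atom: Ba²⁺ < Ba.

Ba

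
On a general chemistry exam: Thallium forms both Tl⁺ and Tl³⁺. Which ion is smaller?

Tl³⁺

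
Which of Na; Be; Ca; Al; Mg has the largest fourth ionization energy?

Be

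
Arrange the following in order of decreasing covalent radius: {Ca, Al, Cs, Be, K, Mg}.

Be is in period 2, group 2; Mg is in period 3, group 2; Al is in period 3, group 13; K is in period 4, group 1; Ca is in period 4, group 2; Cs is in period 6, group 1.
Moving right in a period, electrons are added to the same shell under a stronger nuclear pull, so atoms get smaller; moving down, a new shell is opened and atoms get larger.
These span different periods and groups, so the two trends combine.
Al > Be: the two effects oppose for this pair; the down-group effect wins (126 vs 102 pm).
Mg > Al: Mg lies to the left of Al in period 3, so the across-period effect alone puts Mg larger.
Ca > Mg: they share group 2; the group trend gives Ca the larger value.
K > Ca: both are in period 4; the period trend gives K the larger value.
Cs > K: they share group 1; the group trend gives Cs the larger value.
Approximate values (pm): Be 102, Mg 139, Al 126, K 196, Ca 171, Cs 232.
So from largest to smallest: Cs > K > Ca > Mg > Al > Be.

Cs > K > Ca > Mg > Al > Be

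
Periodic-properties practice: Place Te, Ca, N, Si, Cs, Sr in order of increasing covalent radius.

N < Si < Te < Ca < Sr < Cs

N is in period 2, group 15; Si is in period 3, group 14; Ca is in period 4, group 2; Sr is in period 5, group 2; Te is in period 5, group 16; Cs is in period 6, group 1.
Radius decreases left→right (rising Z_eff, same n) and increases top→bottom (higher n).
Here both period and group differ, so the two effects have to be weighed against each other.
Si > N: relative to N, both the across-period and down-group shifts push Si's atomic radius up.
Te > Si: period and group pull opposite ways; the down-group shift dominates (136 vs 116 pm).
Ca > Te: period and group pull opposite ways; the across-period shift dominates (171 vs 136 pm).
Sr > Ca: they share group 2; the group trend gives Sr the larger value.
Cs > Sr: both effects reinforce here, so Cs is clearly the larger of the two.
Tabulated atomic radius (pm): N 71, Si 116, Ca 171, Sr 185, Te 136, Cs 232.
So from smallest to largest: N < Si < Te < Ca < Sr < Cs.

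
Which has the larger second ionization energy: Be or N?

The second ionization energy removes an electron from the +1 ion. For each element: Be⁺ still has 1 valence electron; N⁺ still has 4 valence electrons.
All are still removing valence electrons, so compare the +1 ions as you would atoms: IE_2 generally rises across a period (higher Z_eff) and falls down a group (larger shell), subject to the usual subshell exceptions.
Valence configurations: Be⁺ [He]2s¹, N⁺ [He]2s²2p².
The numbers (kJ/mol): Be 1757, N 2856.
Overall IE_2 order: Be < N.

N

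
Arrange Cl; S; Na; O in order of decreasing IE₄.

Na > O > Cl > S

After 3 electrons have been removed, what remains? Cl³⁺ still has 4 valence electrons; S³⁺ still has 3 valence electrons; Na³⁺ is already 2 electrons into the core; O³⁺ still has 3 valence electrons.
Core electrons are held far more tightly than valence electrons, so Na tops the IE_4 order.
Valence configurations: Cl³⁺ [Ne]3s²3p², S³⁺ [Ne]3s²3p¹, O³⁺ [He]2s²2p¹.
Tabulated IE_4 (kJ/mol): Cl 5159, S 4556, Na 9543, O 7469.
Hence IE_4: S < Cl < O < Na.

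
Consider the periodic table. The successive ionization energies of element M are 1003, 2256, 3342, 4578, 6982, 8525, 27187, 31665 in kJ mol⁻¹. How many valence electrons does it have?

6

Look for the largest jump between consecutive ionization energies: IE7/IE6 ≈ 3.2, far larger than any earlier ratio.
That jump marks the point where a core electron is being removed. So the atom has 6 valence electrons.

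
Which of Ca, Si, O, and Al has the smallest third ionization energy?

After 2 electrons have been removed, what remains? Ca²⁺ is the bare [Ar] core; Si²⁺ still has 2 valence electrons; O²⁺ still has 4 valence electrons; Al²⁺ still has 1 valence electron.
Usually core removal costs more than valence removal, but here the competition is close: a tightly held n=2 valence electron can cost more to remove than an n=3 core electron, so the actual values have to decide it.
Valence configurations: Si²⁺ [Ne]3s², O²⁺ [He]2s²2p², Al²⁺ [Ne]3s¹.
Tabulated IE_3 (kJ/mol): Ca 4912, Si 3232, O 5300, Al 2745.
Putting it together, IE_3: Al < Si < Ca < O.

Al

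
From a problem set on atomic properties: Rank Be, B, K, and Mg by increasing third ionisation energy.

Consider each +2 ion: Be²⁺ is the bare [He] core; B²⁺ still has 1 valence electron; K²⁺ is already 1 electron into the core; Mg²⁺ is the bare [Ne] core.
Pulling an electron out of a noble-gas core costs far more than removing a remaining valence electron, so K, Mg and Be sit at the high end of IE_3.
Approximate IE_3 values (kJ/mol): Be 14849, B 3660, K 4420, Mg 7733.
So the third ionization energies run B < K < Mg < Be.

B < K < Mg < Be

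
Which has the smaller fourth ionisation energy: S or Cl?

Consider each +3 ion: S³⁺ still has 3 valence electrons; Cl³⁺ still has 4 valence electrons.
All are still removing valence electrons, so compare the +3 ions as you would atoms: IE_4 generally rises across a period (higher Z_eff) and falls down a group (larger shell), subject to the usual subshell exceptions.
Valence configurations: S³⁺ [Ne]3s²3p¹, Cl³⁺ [Ne]3s²3p².
Tabulated IE_4 (kJ/mol): S 4556, Cl 5159.
Putting it together, IE_4: S < Cl.

S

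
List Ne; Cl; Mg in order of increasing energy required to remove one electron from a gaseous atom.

Mg, Cl, Ne

IE₁ increases left→right with effective nuclear charge and decreases top→bottom as the valence shell moves farther out.
These span different periods and groups, so the two trends combine.
Cl > Mg: Cl lies to the right of Mg in period 3, so the across-period effect alone puts Cl higher.
Ne > Cl: both effects reinforce here, so Ne is clearly the higher of the two.
For reference (kJ/mol): Ne 2081, Mg 738, Cl 1251.
So from lowest to highest: Mg < Cl < Ne.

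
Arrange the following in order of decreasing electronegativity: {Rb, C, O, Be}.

O, C, Be, Rb

Be is in period 2, group 2; C is in period 2, group 14; O is in period 2, group 16; Rb is in period 5, group 1.
Atoms toward the upper right of the periodic table pull bonding electrons most strongly.
Neither a single period nor a single group — weigh both effects.
Be > Rb: both effects reinforce here, so Be is clearly the higher of the two.
C > Be: both are in period 2; the period trend gives C the larger value.
O > C: O lies to the right of C in period 2, so the across-period effect alone puts O higher.
Approximate values (Pauling): Be 1.57, C 2.55, O 3.44, Rb 0.82.
So from highest to lowest: O > C > Be > Rb.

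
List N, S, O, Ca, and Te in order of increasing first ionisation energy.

N is in period 2, group 15; O is in period 2, group 16; S is in period 3, group 16; Ca is in period 4, group 2; Te is in period 5, group 16.
IE₁ increases left→right with effective nuclear charge and decreases top→bottom as the valence shell moves farther out.
Neither a single period nor a single group — weigh both effects.
Te > Ca: period and group pull opposite ways; the across-period shift dominates (869 vs 590 kJ/mol).
S > Te: S sits above Te in group 16, so the down-group effect alone puts S higher.
O > S: O sits above S in group 16, so the down-group effect alone puts O higher.
N > O: this pair runs against the simple trend — see the exception note.
Note the exception: N has a higher first ionization energy than O, contrary to the simple trend — pairing an electron in O's 2p⁴ costs repulsion energy, so O ionizes more easily than half-filled N (2p³).
Approximate values (kJ/mol): N 1402, O 1314, S 1000, Ca 590, Te 869.
So from lowest to highest: Ca < Te < S < O < N.

Ca, Te, S, O, N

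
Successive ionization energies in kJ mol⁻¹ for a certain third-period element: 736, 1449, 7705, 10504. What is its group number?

Look for the largest jump between consecutive ionization energies: IE3/IE2 ≈ 5.3, far larger than any earlier ratio.
That jump marks the point where a core electron is being removed. So the atom has 2 valence electrons.
A main-group element with 2 valence electrons is in group 2.

Group 2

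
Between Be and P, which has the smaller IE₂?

Be

Consider each +1 ion: Be⁺ still has 1 valence electron; P⁺ still has 4 valence electrons.
All are still removing valence electrons, so compare the +1 ions as you would atoms: IE_2 generally rises across a period (higher Z_eff) and falls down a group (larger shell), subject to the usual subshell exceptions.
Valence configurations: Be⁺ [He]2s¹, P⁺ [Ne]3s²3p².
Approximate IE_2 values (kJ/mol): Be 1757, P 1907.
Putting it together, IE_2: Be < P.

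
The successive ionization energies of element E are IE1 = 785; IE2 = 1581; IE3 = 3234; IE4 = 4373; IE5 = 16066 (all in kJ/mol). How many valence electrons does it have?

4

Look for the largest jump between consecutive ionization energies: IE5/IE4 ≈ 3.7, far larger than any earlier ratio.
That jump marks the point where a core electron is being removed. So the atom has 4 valence electrons.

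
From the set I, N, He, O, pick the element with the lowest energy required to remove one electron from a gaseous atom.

He is in period 1, group 18; N is in period 2, group 15; O is in period 2, group 16; I is in period 5, group 17.
IE₁ increases left→right with effective nuclear charge and decreases top→bottom as the valence shell moves farther out.
Neither a single period nor a single group — weigh both effects.
O > I: the two effects oppose for this pair; the down-group effect wins (1314 vs 1008 kJ/mol).
N > O: this pair runs against the simple trend — see the exception note.
He > N: relative to N, both the across-period and down-group shifts push He's first ionization energy up.
Note the exception: N has a higher first ionization energy than O, contrary to the simple trend — pairing an electron in O's 2p⁴ costs repulsion energy, so O ionizes more easily than half-filled N (2p³).
Tabulated first ionization energy (kJ/mol): He 2372, N 1402, O 1314, I 1008.
The lowest energy required to remove one electron from a gaseous atom among these belongs to I.

I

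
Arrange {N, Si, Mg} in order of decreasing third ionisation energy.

Mg > N > Si

IE_3 is the cost of taking one more electron from the +2 cation: N²⁺ still has 3 valence electrons; Si²⁺ still has 2 valence electrons; Mg²⁺ is the bare [Ne] core.
Breaking into a closed-shell core is much more expensive than removing a leftover valence electron — Mg has the largest IE_3 here.
Valence configurations: N²⁺ [He]2s²2p¹, Si²⁺ [Ne]3s².
The numbers (kJ/mol): N 4578, Si 3232, Mg 7733.
Overall IE_3 order: Si < N < Mg.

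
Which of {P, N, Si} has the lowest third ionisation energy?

P

The third ionization energy removes an electron from the +2 ion. For each element: P²⁺ still has 3 valence electrons; N²⁺ still has 3 valence electrons; Si²⁺ still has 2 valence electrons.
All are still removing valence electrons, so compare the +2 ions as you would atoms: IE_3 generally rises across a period (higher Z_eff) and falls down a group (larger shell), subject to the usual subshell exceptions.
Valence configurations: P²⁺ [Ne]3s²3p¹, N²⁺ [He]2s²2p¹, Si²⁺ [Ne]3s².
P²⁺ loses a lone 3p electron whereas Si²⁺ must break into a filled 3s² pair, so IE_3(Si) > IE_3(P) even though P has the higher nuclear charge.
The numbers (kJ/mol): P 2914, N 4578, Si 3232.
So the third ionization energies run P < Si < N.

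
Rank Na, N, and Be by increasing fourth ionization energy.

After 3 electrons have been removed, what remains? Na³⁺ is already 2 electrons into the core; N³⁺ still has 2 valence electrons; Be³⁺ is already 1 electron into the core.
Breaking into a closed-shell core is much more expensive than removing a leftover valence electron — Na and Be have the largest IE_4 here.
The numbers (kJ/mol): Na 9543, N 7475, Be 21007.
Hence IE_4: N < Na < Be.

N, Na, Be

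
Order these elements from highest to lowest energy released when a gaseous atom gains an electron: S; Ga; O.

S, O, Ga

Adding an electron releases more energy for atoms nearer the top right (short of the noble gases).
These span different periods and groups, so the two trends combine.
O > Ga: relative to Ga, both the across-period and down-group shifts push O's electron affinity up.
S > O: this pair runs against the simple trend — see the exception note.
Note the exception: S has a higher electron affinity than O, contrary to the simple trend — the compact 2p subshell of O repels the added electron more than S's larger 3p does.
Tabulated electron affinity (kJ/mol): O 141, S 200, Ga 29.
So from highest to lowest: S > O > Ga.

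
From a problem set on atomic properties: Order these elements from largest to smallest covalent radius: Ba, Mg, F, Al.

Ba > Mg > Al > F

F is in period 2, group 17; Mg is in period 3, group 2; Al is in period 3, group 13; Ba is in period 6, group 2.
Atomic radius shrinks across a period as nuclear charge pulls the same shell inward, and grows down a group as new shells are added.
These span different periods and groups, so the two trends combine.
Al > F: both effects reinforce here, so Al is clearly the larger of the two.
Mg > Al: Mg lies to the left of Al in period 3, so the across-period effect alone puts Mg larger.
Ba > Mg: they share group 2; the group trend gives Ba the larger value.
Tabulated atomic radius (pm): F 64, Mg 139, Al 126, Ba 196.
So from largest to smallest: Ba > Mg > Al > F.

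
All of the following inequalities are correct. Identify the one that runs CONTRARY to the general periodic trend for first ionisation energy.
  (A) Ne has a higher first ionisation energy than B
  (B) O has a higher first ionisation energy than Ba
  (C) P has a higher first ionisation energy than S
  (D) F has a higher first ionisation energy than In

(C)

The general trend: first ionisation energy increases across a period and decreases down a group.
(A) Ne (period 2, group 18) vs B (period 2, group 13): the stated order agrees with the simple trend.
(B) O (period 2, group 16) vs Ba (period 6, group 2): the stated order agrees with the simple trend.
(C) P (period 3, group 15) vs S (period 3, group 16): the stated order contradicts the simple trend.
(D) F (period 2, group 17) vs In (period 5, group 13): the stated order agrees with the simple trend.
The exception is (C): S (3p⁴) ionizes more easily than half-filled P (3p³) because the paired 3p electron in S is pushed out by e⁻–e⁻ repulsion.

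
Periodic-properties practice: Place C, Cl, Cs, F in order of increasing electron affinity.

Cs, C, F, Cl

C is in period 2, group 14; F is in period 2, group 17; Cl is in period 3, group 17; Cs is in period 6, group 1.
Adding an electron releases more energy for atoms nearer the top right (short of the noble gases).
Here both period and group differ, so the two effects have to be weighed against each other.
C > Cs: relative to Cs, both the across-period and down-group shifts push C's electron affinity up.
F > C: F lies to the right of C in period 2, so the across-period effect alone puts F higher.
Cl > F: this pair runs against the simple trend — see the exception note.
Note the exception: Cl has a higher electron affinity than F, contrary to the simple trend — F's small 2p subshell makes the incoming electron feel strong e⁻–e⁻ repulsion, so Cl actually releases more energy on gaining an electron.
Approximate values (kJ/mol): C 122, F 328, Cl 349, Cs 46.
So from lowest to highest: Cs < C < F < Cl.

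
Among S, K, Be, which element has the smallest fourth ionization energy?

After 3 electrons have been removed, what remains? S³⁺ still has 3 valence electrons; K³⁺ is already 2 electrons into the core; Be³⁺ is already 1 electron into the core.
Pulling an electron out of a noble-gas core costs far more than removing a remaining valence electron, so K and Be sit at the high end of IE_4.
Approximate IE_4 values (kJ/mol): S 4556, K 5877, Be 21007.
Overall IE_4 order: S < K < Be.

S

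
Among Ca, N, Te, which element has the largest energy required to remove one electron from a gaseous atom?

N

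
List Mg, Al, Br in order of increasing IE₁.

Al < Mg < Br

Across a period the outer electron is held more tightly (higher IE₁); down a group it sits in a higher shell, more shielded, and comes off more easily.
These span different periods and groups, so the two trends combine.
Mg > Al: this pair runs against the simple trend — see the exception note.
Br > Mg: period and group pull opposite ways; the across-period shift dominates (1140 vs 738 kJ/mol).
Note the exception: Mg has a higher first ionization energy than Al, contrary to the simple trend — Al's single 3p electron is easier to remove than one from Mg's filled 3s².
Tabulated first ionization energy (kJ/mol): Mg 738, Al 578, Br 1140.
So from lowest to highest: Al < Mg < Br.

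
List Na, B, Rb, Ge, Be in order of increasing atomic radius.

B < Be < Ge < Na < Rb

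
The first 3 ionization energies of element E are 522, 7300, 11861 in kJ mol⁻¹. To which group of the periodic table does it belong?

Group 1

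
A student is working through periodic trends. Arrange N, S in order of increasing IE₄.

S < N

IE_4 is the cost of taking one more electron from the +3 cation: N³⁺ still has 2 valence electrons; S³⁺ still has 3 valence electrons.
All are still removing valence electrons, so compare the +3 ions as you would atoms: IE_4 generally rises across a period (higher Z_eff) and falls down a group (larger shell), subject to the usual subshell exceptions.
Valence configurations: N³⁺ [He]2s², S³⁺ [Ne]3s²3p¹.
Tabulated IE_4 (kJ/mol): N 7475, S 4556.
Hence IE_4: S < N.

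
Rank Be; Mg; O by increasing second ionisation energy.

Consider each +1 ion: Be⁺ still has 1 valence electron; Mg⁺ still has 1 valence electron; O⁺ still has 5 valence electrons.
All are still removing valence electrons, so compare the +1 ions as you would atoms: IE_2 generally rises across a period (higher Z_eff) and falls down a group (larger shell), subject to the usual subshell exceptions.
Valence configurations: Be⁺ [He]2s¹, Mg⁺ [Ne]3s¹, O⁺ [He]2s²2p³.
Approximate IE_2 values (kJ/mol): Be 1757, Mg 1451, O 3388.
So the second ionization energies run Mg < Be < O.

Mg, Be, O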